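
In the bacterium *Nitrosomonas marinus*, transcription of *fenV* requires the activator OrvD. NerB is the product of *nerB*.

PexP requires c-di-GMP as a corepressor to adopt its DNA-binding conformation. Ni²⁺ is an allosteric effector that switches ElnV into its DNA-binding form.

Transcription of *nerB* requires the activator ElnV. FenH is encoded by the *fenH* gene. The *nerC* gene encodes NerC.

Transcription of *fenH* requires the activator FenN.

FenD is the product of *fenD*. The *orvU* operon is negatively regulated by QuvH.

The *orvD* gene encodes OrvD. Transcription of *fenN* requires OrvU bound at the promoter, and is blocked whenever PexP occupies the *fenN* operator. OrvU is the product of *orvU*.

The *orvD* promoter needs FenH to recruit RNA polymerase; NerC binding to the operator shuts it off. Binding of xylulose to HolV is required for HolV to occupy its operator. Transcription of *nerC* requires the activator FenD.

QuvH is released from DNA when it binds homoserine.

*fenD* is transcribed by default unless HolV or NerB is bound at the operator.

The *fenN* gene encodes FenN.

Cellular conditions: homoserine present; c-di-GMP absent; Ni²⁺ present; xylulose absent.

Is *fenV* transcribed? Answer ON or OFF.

ON

Homoserine is present, so QuvH is inactive.
With no repressor bound, *orvU* is transcribed.
So OrvU is produced and active.
c-di-GMP is absent, so PexP is inactive.
No repressor is bound and OrvU is active, so *fenN* is transcribed.
So FenN is produced and active.
No repressor is bound and FenN is active, so *fenH* is transcribed.
So FenH is produced and active.
Xylulose is absent, so HolV is inactive.
Ni²⁺ is present, so ElnV is active.
No repressor is bound and ElnV is active, so *nerB* is transcribed.
So NerB is produced and active.
With repressor NerB bound, *fenD* is not transcribed.
So FenD is not produced.
Required activator FenD is absent, so *nerC* is not transcribed.
So NerC is not produced.
No repressor is bound and FenH is active, so *orvD* is transcribed.
So OrvD is produced and active.
No repressor is bound and OrvD is active, so *fenV* is transcribed.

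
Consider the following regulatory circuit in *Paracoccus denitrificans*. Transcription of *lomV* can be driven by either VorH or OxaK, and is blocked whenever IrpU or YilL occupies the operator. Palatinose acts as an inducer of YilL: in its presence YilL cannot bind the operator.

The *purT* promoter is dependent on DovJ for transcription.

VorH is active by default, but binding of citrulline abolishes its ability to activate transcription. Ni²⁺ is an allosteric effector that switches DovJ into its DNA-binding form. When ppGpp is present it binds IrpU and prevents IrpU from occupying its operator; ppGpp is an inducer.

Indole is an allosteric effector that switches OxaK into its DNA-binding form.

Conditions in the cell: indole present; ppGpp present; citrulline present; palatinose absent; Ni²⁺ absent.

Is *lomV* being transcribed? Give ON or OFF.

ppGpp is present, so IrpU is inactive.
Citrulline is present, so VorH is inactive.
Palatinose is absent, so YilL is active.
Indole is present, so OxaK is active.
With repressor YilL bound, *lomV* is not transcribed.

OFF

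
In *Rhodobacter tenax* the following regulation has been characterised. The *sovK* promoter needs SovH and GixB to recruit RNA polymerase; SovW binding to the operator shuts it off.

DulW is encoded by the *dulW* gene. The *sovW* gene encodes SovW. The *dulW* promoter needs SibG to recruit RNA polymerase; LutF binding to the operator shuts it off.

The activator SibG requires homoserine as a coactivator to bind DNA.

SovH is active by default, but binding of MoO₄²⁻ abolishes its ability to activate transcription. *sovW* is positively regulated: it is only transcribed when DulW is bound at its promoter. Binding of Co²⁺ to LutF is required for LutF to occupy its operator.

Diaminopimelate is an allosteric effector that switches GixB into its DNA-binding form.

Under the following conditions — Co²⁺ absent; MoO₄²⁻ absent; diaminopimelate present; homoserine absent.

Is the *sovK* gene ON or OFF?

ON

Co²⁺ is absent, so LutF is inactive.
Homoserine is absent, so SibG is inactive.
Required activator SibG is absent, so *dulW* is not transcribed.
So DulW is not produced.
Required activator DulW is absent, so *sovW* is not transcribed.
So SovW is not produced.
MoO₄²⁻ is absent, so SovH is active.
Diaminopimelate is present, so GixB is active.
No repressor is bound and SovH and GixB are active, so *sovK* is transcribed.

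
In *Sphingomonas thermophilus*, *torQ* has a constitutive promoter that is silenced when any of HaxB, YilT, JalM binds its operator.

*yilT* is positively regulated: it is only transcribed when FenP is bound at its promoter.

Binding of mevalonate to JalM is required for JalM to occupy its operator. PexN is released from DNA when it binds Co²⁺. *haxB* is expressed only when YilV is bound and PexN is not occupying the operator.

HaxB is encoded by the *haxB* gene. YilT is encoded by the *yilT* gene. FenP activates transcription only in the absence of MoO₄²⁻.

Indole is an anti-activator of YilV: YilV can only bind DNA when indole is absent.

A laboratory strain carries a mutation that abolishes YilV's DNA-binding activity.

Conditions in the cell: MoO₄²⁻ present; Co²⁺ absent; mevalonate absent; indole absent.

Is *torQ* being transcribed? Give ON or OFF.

ON

YilV is non-functional in this strain, so it has no effect.
Co²⁺ is absent, so PexN is active.
With repressor PexN bound, *haxB* is not transcribed.
So HaxB is not produced.
MoO₄²⁻ is present, so FenP is inactive.
Required activator FenP is absent, so *yilT* is not transcribed.
So YilT is not produced.
Mevalonate is absent, so JalM is inactive.
With no repressor bound, *torQ* is transcribed.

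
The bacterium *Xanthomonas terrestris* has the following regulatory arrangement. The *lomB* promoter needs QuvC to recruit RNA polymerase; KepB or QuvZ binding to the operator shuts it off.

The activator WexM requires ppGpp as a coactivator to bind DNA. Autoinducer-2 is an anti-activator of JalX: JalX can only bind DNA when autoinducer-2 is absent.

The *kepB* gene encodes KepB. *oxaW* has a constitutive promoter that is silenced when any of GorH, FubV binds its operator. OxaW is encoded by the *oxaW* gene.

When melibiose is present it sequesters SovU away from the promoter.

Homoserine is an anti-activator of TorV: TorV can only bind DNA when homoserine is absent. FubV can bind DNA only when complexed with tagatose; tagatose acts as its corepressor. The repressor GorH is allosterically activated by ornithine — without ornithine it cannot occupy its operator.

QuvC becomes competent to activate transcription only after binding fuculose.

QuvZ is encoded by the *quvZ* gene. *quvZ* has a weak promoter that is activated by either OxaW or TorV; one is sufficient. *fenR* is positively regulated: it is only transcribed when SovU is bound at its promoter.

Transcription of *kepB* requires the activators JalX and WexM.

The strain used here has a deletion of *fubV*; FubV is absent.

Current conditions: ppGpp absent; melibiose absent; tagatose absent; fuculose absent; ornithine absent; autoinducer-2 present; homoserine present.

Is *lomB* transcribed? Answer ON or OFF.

OFF

Autoinducer-2 is present, so JalX is inactive.
ppGpp is absent, so WexM is inactive.
Required activator JalX is absent, so *kepB* is not transcribed.
So KepB is not produced.
Fuculose is absent, so QuvC is inactive.
Ornithine is absent, so GorH is inactive.
FubV is non-functional in this strain, so it has no effect.
With no repressor bound, *oxaW* is transcribed.
So OxaW is produced and active.
Homoserine is present, so TorV is inactive.
Activator OxaW is present, so *quvZ* is transcribed.
So QuvZ is produced and active.
With repressor QuvZ bound, *lomB* is not transcribed.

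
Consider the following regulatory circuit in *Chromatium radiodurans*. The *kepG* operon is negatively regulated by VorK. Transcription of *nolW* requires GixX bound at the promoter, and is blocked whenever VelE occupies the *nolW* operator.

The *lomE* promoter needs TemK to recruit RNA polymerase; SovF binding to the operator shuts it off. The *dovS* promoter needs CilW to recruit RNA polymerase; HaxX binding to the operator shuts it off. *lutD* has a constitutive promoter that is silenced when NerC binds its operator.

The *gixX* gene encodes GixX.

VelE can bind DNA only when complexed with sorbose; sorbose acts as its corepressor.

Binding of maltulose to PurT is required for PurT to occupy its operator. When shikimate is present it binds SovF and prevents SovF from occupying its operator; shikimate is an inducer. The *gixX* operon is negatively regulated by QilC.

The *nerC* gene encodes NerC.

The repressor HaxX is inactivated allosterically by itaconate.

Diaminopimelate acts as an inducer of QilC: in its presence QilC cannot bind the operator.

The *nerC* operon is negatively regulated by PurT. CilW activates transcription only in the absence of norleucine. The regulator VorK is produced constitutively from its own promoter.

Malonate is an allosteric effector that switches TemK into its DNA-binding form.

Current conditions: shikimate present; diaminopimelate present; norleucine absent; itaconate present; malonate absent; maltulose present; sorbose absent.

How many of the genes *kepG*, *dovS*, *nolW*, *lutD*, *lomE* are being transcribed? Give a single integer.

3

VorK is produced constitutively and is active.
With repressor VorK bound, *kepG* is not transcribed.
→ *kepG* is OFF.
Norleucine is absent, so CilW is active.
Itaconate is present, so HaxX is inactive.
No repressor is bound and CilW is active, so *dovS* is transcribed.
→ *dovS* is ON.
Diaminopimelate is present, so QilC is inactive.
With no repressor bound, *gixX* is transcribed.
So GixX is produced and active.
Sorbose is absent, so VelE is inactive.
No repressor is bound and GixX is active, so *nolW* is transcribed.
→ *nolW* is ON.
Maltulose is present, so PurT is active.
With repressor PurT bound, *nerC* is not transcribed.
So NerC is not produced.
With no repressor bound, *lutD* is transcribed.
→ *lutD* is ON.
Malonate is absent, so TemK is inactive.
Shikimate is present, so SovF is inactive.
Required activator TemK is absent, so *lomE* is not transcribed.
→ *lomE* is OFF.
3 of the 5 genes are transcribed.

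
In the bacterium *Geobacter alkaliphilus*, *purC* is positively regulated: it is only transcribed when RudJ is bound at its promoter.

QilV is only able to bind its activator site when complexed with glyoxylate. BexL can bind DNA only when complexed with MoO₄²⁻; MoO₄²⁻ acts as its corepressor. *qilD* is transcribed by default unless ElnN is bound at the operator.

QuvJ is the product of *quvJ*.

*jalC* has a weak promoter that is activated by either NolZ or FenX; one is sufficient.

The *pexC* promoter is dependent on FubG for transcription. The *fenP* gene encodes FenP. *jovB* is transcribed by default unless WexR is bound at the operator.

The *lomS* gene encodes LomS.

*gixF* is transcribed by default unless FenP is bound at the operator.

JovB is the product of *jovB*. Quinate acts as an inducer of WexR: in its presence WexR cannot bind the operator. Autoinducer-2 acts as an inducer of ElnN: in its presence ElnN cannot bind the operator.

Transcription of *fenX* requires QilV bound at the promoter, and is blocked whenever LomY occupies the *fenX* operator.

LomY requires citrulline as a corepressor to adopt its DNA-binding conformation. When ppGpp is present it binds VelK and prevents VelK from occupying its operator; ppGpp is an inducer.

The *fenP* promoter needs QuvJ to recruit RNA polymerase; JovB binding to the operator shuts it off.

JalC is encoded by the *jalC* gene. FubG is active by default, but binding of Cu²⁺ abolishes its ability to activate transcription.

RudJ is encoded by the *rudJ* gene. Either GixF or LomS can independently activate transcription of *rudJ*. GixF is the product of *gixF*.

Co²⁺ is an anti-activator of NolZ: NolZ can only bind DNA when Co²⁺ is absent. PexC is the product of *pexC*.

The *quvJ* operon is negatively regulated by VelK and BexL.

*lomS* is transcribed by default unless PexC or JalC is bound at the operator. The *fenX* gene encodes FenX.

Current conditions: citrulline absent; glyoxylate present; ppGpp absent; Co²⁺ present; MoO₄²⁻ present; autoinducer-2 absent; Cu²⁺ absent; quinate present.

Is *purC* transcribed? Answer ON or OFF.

ON

ppGpp is absent, so VelK is active.
MoO₄²⁻ is present, so BexL is active.
With repressor VelK bound, *quvJ* is not transcribed.
So QuvJ is not produced.
Quinate is present, so WexR is inactive.
With no repressor bound, *jovB* is transcribed.
So JovB is produced and active.
With repressor JovB bound, *fenP* is not transcribed.
So FenP is not produced.
With no repressor bound, *gixF* is transcribed.
So GixF is produced and active.
Cu²⁺ is absent, so FubG is active.
No repressor is bound and FubG is active, so *pexC* is transcribed.
So PexC is produced and active.
Co²⁺ is present, so NolZ is inactive.
Citrulline is absent, so LomY is inactive.
Glyoxylate is present, so QilV is active.
No repressor is bound and QilV is active, so *fenX* is transcribed.
So FenX is produced and active.
Activator FenX is present, so *jalC* is transcribed.
So JalC is produced and active.
With repressor PexC bound, *lomS* is not transcribed.
So LomS is not produced.
Activator GixF is present, so *rudJ* is transcribed.
So RudJ is produced and active.
No repressor is bound and RudJ is active, so *purC* is transcribed.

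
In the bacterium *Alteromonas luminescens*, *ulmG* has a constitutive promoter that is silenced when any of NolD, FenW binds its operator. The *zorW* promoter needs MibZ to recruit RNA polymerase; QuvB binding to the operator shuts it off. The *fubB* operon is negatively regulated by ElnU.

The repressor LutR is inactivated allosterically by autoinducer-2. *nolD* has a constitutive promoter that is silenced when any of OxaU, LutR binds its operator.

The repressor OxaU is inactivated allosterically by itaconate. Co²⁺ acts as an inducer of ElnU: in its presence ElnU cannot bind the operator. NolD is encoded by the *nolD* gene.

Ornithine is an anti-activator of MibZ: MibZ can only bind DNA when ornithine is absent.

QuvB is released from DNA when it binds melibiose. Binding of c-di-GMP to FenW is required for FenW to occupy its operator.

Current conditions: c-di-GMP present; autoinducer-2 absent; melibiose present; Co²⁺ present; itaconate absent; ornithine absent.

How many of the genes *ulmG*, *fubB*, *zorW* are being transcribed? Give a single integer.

Itaconate is absent, so OxaU is active.
Autoinducer-2 is absent, so LutR is active.
With repressor OxaU bound, *nolD* is not transcribed.
So NolD is not produced.
c-di-GMP is present, so FenW is active.
With repressor FenW bound, *ulmG* is not transcribed.
→ *ulmG* is OFF.
Co²⁺ is present, so ElnU is inactive.
With no repressor bound, *fubB* is transcribed.
→ *fubB* is ON.
Ornithine is absent, so MibZ is active.
Melibiose is present, so QuvB is inactive.
No repressor is bound and MibZ is active, so *zorW* is transcribed.
→ *zorW* is ON.
2 of the 3 genes are transcribed.

2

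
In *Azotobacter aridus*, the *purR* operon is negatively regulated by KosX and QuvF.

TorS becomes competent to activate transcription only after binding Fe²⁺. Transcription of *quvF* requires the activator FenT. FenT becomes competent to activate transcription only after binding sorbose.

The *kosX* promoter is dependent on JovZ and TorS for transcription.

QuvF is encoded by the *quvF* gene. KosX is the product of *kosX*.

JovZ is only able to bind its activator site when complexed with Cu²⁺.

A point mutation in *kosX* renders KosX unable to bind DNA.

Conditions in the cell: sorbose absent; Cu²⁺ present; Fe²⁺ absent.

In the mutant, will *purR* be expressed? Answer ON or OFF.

ON

KosX is non-functional in this strain, so it has no effect.
Sorbose is absent, so FenT is inactive.
Required activator FenT is absent, so *quvF* is not transcribed.
So QuvF is not produced.
With no repressor bound, *purR* is transcribed.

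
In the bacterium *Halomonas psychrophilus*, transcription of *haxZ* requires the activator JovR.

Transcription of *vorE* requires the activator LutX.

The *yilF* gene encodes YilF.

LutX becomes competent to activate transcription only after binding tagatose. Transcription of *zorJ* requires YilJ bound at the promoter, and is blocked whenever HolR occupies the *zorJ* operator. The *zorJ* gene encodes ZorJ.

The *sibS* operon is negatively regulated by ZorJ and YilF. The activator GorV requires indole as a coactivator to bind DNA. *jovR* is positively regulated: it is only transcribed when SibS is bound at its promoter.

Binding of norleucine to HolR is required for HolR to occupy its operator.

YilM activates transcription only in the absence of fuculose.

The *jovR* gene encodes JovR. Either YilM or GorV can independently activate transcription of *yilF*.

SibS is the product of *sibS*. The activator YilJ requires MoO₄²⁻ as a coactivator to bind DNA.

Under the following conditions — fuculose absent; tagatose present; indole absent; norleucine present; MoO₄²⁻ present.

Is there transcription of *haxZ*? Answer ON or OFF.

OFF

Norleucine is present, so HolR is active.
MoO₄²⁻ is present, so YilJ is active.
With repressor HolR bound, *zorJ* is not transcribed.
So ZorJ is not produced.
Fuculose is absent, so YilM is active.
Indole is absent, so GorV is inactive.
Activator YilM is present, so *yilF* is transcribed.
So YilF is produced and active.
With repressor YilF bound, *sibS* is not transcribed.
So SibS is not produced.
Required activator SibS is absent, so *jovR* is not transcribed.
So JovR is not produced.
Required activator JovR is absent, so *haxZ* is not transcribed.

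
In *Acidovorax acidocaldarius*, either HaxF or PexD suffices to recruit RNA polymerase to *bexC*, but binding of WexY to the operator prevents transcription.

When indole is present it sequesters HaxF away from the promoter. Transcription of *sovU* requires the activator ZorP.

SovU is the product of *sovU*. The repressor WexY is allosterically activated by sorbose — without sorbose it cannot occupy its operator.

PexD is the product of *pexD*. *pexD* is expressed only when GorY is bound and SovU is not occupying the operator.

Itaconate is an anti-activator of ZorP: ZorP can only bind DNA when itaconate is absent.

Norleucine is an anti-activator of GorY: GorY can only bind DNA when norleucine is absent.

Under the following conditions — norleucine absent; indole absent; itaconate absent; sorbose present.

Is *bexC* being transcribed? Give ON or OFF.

OFF

Indole is absent, so HaxF is active.
Sorbose is present, so WexY is active.
Itaconate is absent, so ZorP is active.
No repressor is bound and ZorP is active, so *sovU* is transcribed.
So SovU is produced and active.
Norleucine is absent, so GorY is active.
With repressor SovU bound, *pexD* is not transcribed.
So PexD is not produced.
With repressor WexY bound, *bexC* is not transcribed.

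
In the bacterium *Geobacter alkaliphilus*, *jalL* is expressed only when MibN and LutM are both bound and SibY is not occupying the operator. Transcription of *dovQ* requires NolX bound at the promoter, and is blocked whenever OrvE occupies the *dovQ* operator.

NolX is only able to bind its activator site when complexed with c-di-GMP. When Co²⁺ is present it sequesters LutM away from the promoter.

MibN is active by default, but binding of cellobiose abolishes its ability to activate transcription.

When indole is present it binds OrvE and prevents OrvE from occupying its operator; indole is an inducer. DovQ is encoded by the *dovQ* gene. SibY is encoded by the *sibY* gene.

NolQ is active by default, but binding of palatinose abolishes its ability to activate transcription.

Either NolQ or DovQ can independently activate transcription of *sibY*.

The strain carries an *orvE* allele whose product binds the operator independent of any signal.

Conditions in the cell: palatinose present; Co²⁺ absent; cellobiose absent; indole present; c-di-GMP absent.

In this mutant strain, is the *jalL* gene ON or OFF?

Cellobiose is absent, so MibN is active.
Palatinose is present, so NolQ is inactive.
OrvE is constitutively active in this strain.
c-di-GMP is absent, so NolX is inactive.
With repressor OrvE bound, *dovQ* is not transcribed.
So DovQ is not produced.
No activator is available at the *sibY* promoter, so *sibY* is not transcribed.
So SibY is not produced.
Co²⁺ is absent, so LutM is active.
No repressor is bound and MibN and LutM are active, so *jalL* is transcribed.

ON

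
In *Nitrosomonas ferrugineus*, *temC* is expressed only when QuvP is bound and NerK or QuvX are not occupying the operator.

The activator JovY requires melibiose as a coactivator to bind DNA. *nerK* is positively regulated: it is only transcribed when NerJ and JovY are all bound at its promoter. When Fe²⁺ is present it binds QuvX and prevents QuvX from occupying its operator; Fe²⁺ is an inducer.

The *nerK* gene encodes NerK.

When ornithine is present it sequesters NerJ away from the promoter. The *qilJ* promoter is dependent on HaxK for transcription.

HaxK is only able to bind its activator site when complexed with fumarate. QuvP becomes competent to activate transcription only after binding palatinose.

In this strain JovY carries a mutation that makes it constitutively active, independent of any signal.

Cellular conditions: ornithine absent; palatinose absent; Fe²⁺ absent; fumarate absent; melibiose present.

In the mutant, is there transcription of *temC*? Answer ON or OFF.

Ornithine is absent, so NerJ is active.
JovY is constitutively active in this strain.
No repressor is bound and NerJ and JovY are active, so *nerK* is transcribed.
So NerK is produced and active.
Palatinose is absent, so QuvP is inactive.
Fe²⁺ is absent, so QuvX is active.
With repressor NerK bound, *temC* is not transcribed.

OFF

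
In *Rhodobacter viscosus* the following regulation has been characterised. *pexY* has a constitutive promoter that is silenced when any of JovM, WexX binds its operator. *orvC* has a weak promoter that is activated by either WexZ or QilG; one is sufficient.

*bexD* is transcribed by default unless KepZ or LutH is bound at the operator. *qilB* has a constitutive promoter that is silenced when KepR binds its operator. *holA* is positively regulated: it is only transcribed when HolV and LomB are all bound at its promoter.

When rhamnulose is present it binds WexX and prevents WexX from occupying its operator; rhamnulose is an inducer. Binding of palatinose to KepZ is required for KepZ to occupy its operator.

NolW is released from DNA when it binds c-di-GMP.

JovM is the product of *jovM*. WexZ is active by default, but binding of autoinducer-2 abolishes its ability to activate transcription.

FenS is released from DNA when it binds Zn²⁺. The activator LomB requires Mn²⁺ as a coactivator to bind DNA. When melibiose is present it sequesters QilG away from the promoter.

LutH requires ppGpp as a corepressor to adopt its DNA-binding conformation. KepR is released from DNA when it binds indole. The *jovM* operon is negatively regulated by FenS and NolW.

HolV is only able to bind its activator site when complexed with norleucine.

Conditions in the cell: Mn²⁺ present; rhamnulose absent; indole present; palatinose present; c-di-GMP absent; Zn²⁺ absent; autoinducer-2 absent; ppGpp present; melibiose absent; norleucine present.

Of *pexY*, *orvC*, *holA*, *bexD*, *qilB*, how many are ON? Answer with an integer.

3

Zn²⁺ is absent, so FenS is active.
c-di-GMP is absent, so NolW is active.
With repressor FenS bound, *jovM* is not transcribed.
So JovM is not produced.
Rhamnulose is absent, so WexX is active.
With repressor WexX bound, *pexY* is not transcribed.
→ *pexY* is OFF.
Autoinducer-2 is absent, so WexZ is active.
Melibiose is absent, so QilG is active.
Activator WexZ is present, so *orvC* is transcribed.
→ *orvC* is ON.
Norleucine is present, so HolV is active.
Mn²⁺ is present, so LomB is active.
No repressor is bound and HolV and LomB are active, so *holA* is transcribed.
→ *holA* is ON.
Palatinose is present, so KepZ is active.
ppGpp is present, so LutH is active.
With repressor KepZ bound, *bexD* is not transcribed.
→ *bexD* is OFF.
Indole is present, so KepR is inactive.
With no repressor bound, *qilB* is transcribed.
→ *qilB* is ON.
3 of the 5 genes are transcribed.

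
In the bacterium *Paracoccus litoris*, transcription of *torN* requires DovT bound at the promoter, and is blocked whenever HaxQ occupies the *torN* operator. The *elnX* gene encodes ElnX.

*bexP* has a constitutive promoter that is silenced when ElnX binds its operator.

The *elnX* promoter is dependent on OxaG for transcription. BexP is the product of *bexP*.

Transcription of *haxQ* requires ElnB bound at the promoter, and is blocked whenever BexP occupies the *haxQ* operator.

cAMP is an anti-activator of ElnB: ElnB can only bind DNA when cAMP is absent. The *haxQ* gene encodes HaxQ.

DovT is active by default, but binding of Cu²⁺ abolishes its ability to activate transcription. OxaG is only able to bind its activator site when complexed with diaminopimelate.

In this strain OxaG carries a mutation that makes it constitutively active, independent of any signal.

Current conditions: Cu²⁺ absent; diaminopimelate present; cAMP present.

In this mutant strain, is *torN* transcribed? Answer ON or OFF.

ON

cAMP is present, so ElnB is inactive.
OxaG is constitutively active in this strain.
No repressor is bound and OxaG is active, so *elnX* is transcribed.
So ElnX is produced and active.
With repressor ElnX bound, *bexP* is not transcribed.
So BexP is not produced.
Required activator ElnB is absent, so *haxQ* is not transcribed.
So HaxQ is not produced.
Cu²⁺ is absent, so DovT is active.
No repressor is bound and DovT is active, so *torN* is transcribed.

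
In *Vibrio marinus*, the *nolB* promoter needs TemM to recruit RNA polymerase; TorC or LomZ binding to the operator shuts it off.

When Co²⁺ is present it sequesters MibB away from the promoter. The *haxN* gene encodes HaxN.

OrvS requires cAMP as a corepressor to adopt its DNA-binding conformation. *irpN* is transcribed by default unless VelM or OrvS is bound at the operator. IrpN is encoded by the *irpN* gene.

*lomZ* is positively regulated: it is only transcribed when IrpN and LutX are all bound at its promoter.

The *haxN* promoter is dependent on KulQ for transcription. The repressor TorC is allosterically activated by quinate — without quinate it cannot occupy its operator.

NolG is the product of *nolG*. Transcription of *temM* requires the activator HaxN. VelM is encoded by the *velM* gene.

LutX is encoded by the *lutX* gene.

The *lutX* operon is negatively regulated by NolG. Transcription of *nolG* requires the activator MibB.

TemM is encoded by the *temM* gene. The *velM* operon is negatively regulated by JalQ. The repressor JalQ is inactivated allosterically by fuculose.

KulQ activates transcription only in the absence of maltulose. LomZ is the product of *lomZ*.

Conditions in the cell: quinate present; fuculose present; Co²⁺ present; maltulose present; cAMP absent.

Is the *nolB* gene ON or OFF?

Maltulose is present, so KulQ is inactive.
Required activator KulQ is absent, so *haxN* is not transcribed.
So HaxN is not produced.
Required activator HaxN is absent, so *temM* is not transcribed.
So TemM is not produced.
Quinate is present, so TorC is active.
Fuculose is present, so JalQ is inactive.
With no repressor bound, *velM* is transcribed.
So VelM is produced and active.
cAMP is absent, so OrvS is inactive.
With repressor VelM bound, *irpN* is not transcribed.
So IrpN is not produced.
Co²⁺ is present, so MibB is inactive.
Required activator MibB is absent, so *nolG* is not transcribed.
So NolG is not produced.
With no repressor bound, *lutX* is transcribed.
So LutX is produced and active.
Required activator IrpN is absent, so *lomZ* is not transcribed.
So LomZ is not produced.
With repressor TorC bound, *nolB* is not transcribed.

OFF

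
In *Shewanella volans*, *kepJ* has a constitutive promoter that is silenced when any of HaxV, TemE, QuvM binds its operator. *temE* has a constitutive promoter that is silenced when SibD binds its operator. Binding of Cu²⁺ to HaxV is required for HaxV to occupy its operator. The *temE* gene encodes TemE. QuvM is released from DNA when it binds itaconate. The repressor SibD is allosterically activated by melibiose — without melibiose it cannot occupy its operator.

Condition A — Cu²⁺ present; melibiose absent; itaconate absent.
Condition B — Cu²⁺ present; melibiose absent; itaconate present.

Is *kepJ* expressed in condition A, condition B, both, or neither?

neither

Condition A:
Cu²⁺ is present, so HaxV is active.
Melibiose is absent, so SibD is inactive.
With no repressor bound, *temE* is transcribed.
So TemE is produced and active.
Itaconate is absent, so QuvM is active.
With repressor HaxV bound, *kepJ* is not transcribed.
→ *kepJ* is OFF in A.
Condition B:
Cu²⁺ is present, so HaxV is active.
Melibiose is absent, so SibD is inactive.
With no repressor bound, *temE* is transcribed.
So TemE is produced and active.
Itaconate is present, so QuvM is inactive.
With repressor HaxV bound, *kepJ* is not transcribed.
→ *kepJ* is OFF in B.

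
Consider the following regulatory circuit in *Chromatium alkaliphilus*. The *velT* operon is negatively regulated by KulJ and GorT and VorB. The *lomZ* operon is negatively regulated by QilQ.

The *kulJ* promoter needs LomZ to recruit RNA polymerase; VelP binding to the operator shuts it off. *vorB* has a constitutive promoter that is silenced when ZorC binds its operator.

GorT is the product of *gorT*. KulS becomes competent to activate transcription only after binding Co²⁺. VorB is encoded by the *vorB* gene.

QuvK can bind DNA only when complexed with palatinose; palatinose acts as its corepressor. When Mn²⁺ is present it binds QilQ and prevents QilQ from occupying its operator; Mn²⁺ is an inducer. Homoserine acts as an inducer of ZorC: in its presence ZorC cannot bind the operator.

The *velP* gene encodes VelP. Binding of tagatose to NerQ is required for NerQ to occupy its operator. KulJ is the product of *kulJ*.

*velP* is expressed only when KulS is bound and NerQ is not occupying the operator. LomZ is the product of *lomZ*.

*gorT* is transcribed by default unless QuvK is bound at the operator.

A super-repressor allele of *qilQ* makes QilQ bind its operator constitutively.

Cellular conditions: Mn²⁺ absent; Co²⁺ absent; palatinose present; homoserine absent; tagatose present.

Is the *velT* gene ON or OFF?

ON

Tagatose is present, so NerQ is active.
Co²⁺ is absent, so KulS is inactive.
With repressor NerQ bound, *velP* is not transcribed.
So VelP is not produced.
QilQ is constitutively active in this strain.
With repressor QilQ bound, *lomZ* is not transcribed.
So LomZ is not produced.
Required activator LomZ is absent, so *kulJ* is not transcribed.
So KulJ is not produced.
Palatinose is present, so QuvK is active.
With repressor QuvK bound, *gorT* is not transcribed.
So GorT is not produced.
Homoserine is absent, so ZorC is active.
With repressor ZorC bound, *vorB* is not transcribed.
So VorB is not produced.
With no repressor bound, *velT* is transcribed.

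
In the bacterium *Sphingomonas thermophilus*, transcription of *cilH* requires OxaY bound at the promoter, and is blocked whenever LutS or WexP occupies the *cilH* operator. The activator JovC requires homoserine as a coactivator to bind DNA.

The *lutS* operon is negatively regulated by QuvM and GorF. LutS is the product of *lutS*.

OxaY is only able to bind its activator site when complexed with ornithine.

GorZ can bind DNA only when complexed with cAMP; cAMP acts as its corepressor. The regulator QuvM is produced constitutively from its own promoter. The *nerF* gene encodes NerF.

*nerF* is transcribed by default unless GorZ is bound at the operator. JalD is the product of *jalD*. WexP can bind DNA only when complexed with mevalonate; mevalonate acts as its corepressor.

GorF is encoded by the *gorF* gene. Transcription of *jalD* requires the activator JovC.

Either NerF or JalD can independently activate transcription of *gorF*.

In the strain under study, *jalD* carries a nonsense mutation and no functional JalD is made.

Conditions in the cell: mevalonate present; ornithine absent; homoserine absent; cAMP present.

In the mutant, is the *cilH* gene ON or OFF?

OFF

QuvM is produced constitutively and is active.
cAMP is present, so GorZ is active.
With repressor GorZ bound, *nerF* is not transcribed.
So NerF is not produced.
JalD is non-functional in this strain, so it has no effect.
No activator is available at the *gorF* promoter, so *gorF* is not transcribed.
So GorF is not produced.
With repressor QuvM bound, *lutS* is not transcribed.
So LutS is not produced.
Ornithine is absent, so OxaY is inactive.
Mevalonate is present, so WexP is active.
With repressor WexP bound, *cilH* is not transcribed.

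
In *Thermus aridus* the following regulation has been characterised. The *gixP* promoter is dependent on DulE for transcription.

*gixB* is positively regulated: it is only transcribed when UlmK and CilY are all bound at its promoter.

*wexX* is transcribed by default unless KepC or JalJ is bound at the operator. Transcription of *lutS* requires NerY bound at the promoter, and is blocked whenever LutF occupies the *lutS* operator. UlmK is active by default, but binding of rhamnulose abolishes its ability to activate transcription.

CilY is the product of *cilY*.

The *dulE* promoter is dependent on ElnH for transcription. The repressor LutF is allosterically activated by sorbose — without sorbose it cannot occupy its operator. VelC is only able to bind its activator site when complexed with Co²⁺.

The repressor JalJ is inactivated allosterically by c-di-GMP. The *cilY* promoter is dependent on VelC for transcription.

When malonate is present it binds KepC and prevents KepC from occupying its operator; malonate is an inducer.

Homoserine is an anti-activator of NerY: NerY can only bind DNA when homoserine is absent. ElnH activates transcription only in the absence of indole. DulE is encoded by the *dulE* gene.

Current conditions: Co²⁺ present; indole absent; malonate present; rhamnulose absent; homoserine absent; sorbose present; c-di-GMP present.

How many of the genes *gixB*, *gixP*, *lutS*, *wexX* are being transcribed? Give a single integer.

Rhamnulose is absent, so UlmK is active.
Co²⁺ is present, so VelC is active.
No repressor is bound and VelC is active, so *cilY* is transcribed.
So CilY is produced and active.
No repressor is bound and UlmK and CilY are active, so *gixB* is transcribed.
→ *gixB* is ON.
Indole is absent, so ElnH is active.
No repressor is bound and ElnH is active, so *dulE* is transcribed.
So DulE is produced and active.
No repressor is bound and DulE is active, so *gixP* is transcribed.
→ *gixP* is ON.
Homoserine is absent, so NerY is active.
Sorbose is present, so LutF is active.
With repressor LutF bound, *lutS* is not transcribed.
→ *lutS* is OFF.
Malonate is present, so KepC is inactive.
c-di-GMP is present, so JalJ is inactive.
With no repressor bound, *wexX* is transcribed.
→ *wexX* is ON.
3 of the 4 genes are transcribed.

3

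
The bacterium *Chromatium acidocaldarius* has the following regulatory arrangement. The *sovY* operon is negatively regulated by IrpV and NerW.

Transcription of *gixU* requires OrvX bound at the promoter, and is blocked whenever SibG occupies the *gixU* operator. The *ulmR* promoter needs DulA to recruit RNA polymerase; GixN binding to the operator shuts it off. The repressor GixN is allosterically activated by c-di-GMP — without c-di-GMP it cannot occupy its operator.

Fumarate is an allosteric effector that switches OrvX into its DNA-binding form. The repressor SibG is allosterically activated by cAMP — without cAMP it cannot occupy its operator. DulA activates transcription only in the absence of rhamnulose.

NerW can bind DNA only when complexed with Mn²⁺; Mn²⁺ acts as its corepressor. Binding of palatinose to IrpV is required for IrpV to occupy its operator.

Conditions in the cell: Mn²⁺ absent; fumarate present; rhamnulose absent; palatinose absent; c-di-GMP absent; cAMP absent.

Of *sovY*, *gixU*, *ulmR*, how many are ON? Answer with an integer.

3

Palatinose is absent, so IrpV is inactive.
Mn²⁺ is absent, so NerW is inactive.
With no repressor bound, *sovY* is transcribed.
→ *sovY* is ON.
cAMP is absent, so SibG is inactive.
Fumarate is present, so OrvX is active.
No repressor is bound and OrvX is active, so *gixU* is transcribed.
→ *gixU* is ON.
c-di-GMP is absent, so GixN is inactive.
Rhamnulose is absent, so DulA is active.
No repressor is bound and DulA is active, so *ulmR* is transcribed.
→ *ulmR* is ON.
3 of the 3 genes are transcribed.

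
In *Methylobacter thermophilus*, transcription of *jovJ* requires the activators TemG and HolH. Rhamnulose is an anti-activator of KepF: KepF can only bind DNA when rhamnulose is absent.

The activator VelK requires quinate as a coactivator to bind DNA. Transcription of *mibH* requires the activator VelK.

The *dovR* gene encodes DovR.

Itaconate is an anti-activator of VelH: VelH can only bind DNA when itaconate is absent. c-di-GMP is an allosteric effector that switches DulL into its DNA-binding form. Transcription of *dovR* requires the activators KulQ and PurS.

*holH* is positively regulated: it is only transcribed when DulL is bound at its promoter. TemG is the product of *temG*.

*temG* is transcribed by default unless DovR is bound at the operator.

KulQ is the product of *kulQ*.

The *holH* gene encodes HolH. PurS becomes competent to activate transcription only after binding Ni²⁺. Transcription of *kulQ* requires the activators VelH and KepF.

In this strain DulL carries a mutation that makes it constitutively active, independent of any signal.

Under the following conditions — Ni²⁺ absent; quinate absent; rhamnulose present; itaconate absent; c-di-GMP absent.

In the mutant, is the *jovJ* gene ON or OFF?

Itaconate is absent, so VelH is active.
Rhamnulose is present, so KepF is inactive.
Required activator KepF is absent, so *kulQ* is not transcribed.
So KulQ is not produced.
Ni²⁺ is absent, so PurS is inactive.
Required activator KulQ is absent, so *dovR* is not transcribed.
So DovR is not produced.
With no repressor bound, *temG* is transcribed.
So TemG is produced and active.
DulL is constitutively active in this strain.
No repressor is bound and DulL is active, so *holH* is transcribed.
So HolH is produced and active.
No repressor is bound and TemG and HolH are active, so *jovJ* is transcribed.

ON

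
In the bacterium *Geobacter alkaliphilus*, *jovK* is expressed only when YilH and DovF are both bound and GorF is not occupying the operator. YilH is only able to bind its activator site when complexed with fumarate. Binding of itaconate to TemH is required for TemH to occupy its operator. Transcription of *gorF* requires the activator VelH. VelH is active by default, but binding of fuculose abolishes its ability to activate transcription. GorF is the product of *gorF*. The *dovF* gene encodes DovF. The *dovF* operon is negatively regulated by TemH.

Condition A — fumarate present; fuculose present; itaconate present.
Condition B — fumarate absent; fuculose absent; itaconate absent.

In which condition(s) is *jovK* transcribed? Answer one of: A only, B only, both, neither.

neither

Condition A:
Fumarate is present, so YilH is active.
Fuculose is present, so VelH is inactive.
Required activator VelH is absent, so *gorF* is not transcribed.
So GorF is not produced.
Itaconate is present, so TemH is active.
With repressor TemH bound, *dovF* is not transcribed.
So DovF is not produced.
Required activator DovF is absent, so *jovK* is not transcribed.
→ *jovK* is OFF in A.
Condition B:
Fumarate is absent, so YilH is inactive.
Fuculose is absent, so VelH is active.
No repressor is bound and VelH is active, so *gorF* is transcribed.
So GorF is produced and active.
Itaconate is absent, so TemH is inactive.
With no repressor bound, *dovF* is transcribed.
So DovF is produced and active.
With repressor GorF bound, *jovK* is not transcribed.
→ *jovK* is OFF in B.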